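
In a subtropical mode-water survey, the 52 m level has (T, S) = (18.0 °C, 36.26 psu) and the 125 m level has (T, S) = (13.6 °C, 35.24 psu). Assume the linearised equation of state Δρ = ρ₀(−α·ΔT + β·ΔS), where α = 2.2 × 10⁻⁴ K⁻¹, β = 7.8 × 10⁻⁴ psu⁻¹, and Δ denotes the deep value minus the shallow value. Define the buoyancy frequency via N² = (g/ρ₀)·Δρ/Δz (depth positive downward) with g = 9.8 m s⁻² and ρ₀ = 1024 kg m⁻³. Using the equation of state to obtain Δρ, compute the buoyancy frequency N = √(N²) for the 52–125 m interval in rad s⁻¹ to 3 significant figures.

4.81 × 10⁻³ rad s⁻¹

ΔT = -4.4 K, ΔS = -1.02 psu (deep − shallow).
Δρ/ρ₀ = −αΔT + βΔS = 9.68 × 10⁻⁴ − 7.956 × 10⁻⁴ = 1.724 × 10⁻⁴, so Δρ ≈ 0.1765 kg m⁻³.
N² = (g/ρ₀)·Δρ/Δz = g·(Δρ/ρ₀)/Δz = 9.8 × 1.724 × 10⁻⁴ / 73 = 2.3144 × 10⁻⁵ s⁻².
N = √(2.3144 × 10⁻⁵) = 4.8108 × 10⁻³ rad s⁻¹ ≈ 4.81 × 10⁻³ rad s⁻¹.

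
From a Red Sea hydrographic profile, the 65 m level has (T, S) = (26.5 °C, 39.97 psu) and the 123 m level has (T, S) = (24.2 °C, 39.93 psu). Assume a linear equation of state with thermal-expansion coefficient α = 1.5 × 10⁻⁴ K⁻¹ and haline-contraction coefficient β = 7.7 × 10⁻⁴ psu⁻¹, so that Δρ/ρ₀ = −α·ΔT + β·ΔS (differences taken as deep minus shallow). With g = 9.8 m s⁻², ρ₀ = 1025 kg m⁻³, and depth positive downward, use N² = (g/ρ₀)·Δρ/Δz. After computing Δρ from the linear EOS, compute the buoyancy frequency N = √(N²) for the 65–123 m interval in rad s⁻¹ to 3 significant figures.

7.29 × 10⁻³ rad s⁻¹

ΔT = -2.3 K, ΔS = -0.04 psu (deep − shallow).
Δρ/ρ₀ = −αΔT + βΔS = 3.45 × 10⁻⁴ − 3.08 × 10⁻⁵ = 3.142 × 10⁻⁴, so Δρ ≈ 0.3221 kg m⁻³.
N² = (g/ρ₀)·Δρ/Δz = g·(Δρ/ρ₀)/Δz = 9.8 × 3.142 × 10⁻⁴ / 58 = 5.3089 × 10⁻⁵ s⁻².
N = √(5.3089 × 10⁻⁵) = 7.2862 × 10⁻³ rad s⁻¹ ≈ 7.29 × 10⁻³ rad s⁻¹.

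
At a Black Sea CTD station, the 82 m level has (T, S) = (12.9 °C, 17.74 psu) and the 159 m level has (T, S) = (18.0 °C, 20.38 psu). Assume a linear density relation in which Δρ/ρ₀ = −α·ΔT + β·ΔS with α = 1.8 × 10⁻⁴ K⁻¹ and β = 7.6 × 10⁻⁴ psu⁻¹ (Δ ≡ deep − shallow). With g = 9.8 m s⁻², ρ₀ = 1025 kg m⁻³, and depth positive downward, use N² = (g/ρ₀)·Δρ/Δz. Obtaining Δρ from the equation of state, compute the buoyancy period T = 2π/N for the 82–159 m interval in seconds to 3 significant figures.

534 s

ΔT = +5.1 K, ΔS = +2.64 psu (deep − shallow).
Δρ/ρ₀ = −αΔT + βΔS = -9.18 × 10⁻⁴ + 2.0064 × 10⁻³ = 1.0884 × 10⁻³, so Δρ ≈ 1.116 kg m⁻³.
N² = (g/ρ₀)·Δρ/Δz = g·(Δρ/ρ₀)/Δz = 9.8 × 1.0884 × 10⁻³ / 77 = 1.3852 × 10⁻⁴ s⁻².
N = √(1.3852 × 10⁻⁴) = 0.011769 rad s⁻¹ → T = 2π/N = 533.88 s ≈ 534 s.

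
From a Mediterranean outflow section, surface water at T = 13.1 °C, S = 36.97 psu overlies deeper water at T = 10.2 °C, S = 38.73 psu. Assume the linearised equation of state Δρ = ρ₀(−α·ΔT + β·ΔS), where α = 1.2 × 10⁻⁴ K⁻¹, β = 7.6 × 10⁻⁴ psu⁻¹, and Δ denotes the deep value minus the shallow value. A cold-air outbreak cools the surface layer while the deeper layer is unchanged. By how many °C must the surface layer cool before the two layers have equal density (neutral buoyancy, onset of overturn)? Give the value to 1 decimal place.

14.0 °C

Neutral buoyancy requires Δρ = 0, i.e. −α(T_deep − T_surf′) + β(S_deep − S_surf) = 0.
T_surf′ = T_deep − (β/α)·ΔS = 10.2 − (7.6 × 10⁻⁴/1.2 × 10⁻⁴)·(+1.76) = -0.947 °C.
Cooling required: 13.1 − (-0.947) = 14.047 °C.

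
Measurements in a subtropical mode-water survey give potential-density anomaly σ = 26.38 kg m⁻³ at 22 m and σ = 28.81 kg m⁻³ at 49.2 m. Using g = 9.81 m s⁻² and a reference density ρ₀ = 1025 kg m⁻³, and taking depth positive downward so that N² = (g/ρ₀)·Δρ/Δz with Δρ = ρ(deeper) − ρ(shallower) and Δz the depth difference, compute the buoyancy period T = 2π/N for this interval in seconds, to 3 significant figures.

Δρ = 1028.81 − 1026.38 = 2.43 kg m⁻³ over Δz = 49.2 − 22 = 27.2 m.
N² = (9.81/1025) × (2.43/27.2) = 8.5503 × 10⁻⁴ s⁻².
N = √(8.5503 × 10⁻⁴) = 0.029241 rad s⁻¹, so T = 2π/N = 214.88 s ≈ 215 s.

215 s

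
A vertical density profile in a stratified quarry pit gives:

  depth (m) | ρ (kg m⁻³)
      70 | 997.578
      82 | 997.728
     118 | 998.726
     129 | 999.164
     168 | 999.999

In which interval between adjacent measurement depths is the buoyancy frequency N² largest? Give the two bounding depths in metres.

Compute the density gradient over each adjacent pair:
  70–82 m: Δρ/Δz = 0.150/12 = 0.012 kg m⁻⁴
  82–118 m: Δρ/Δz = 0.998/36 = 0.028 kg m⁻⁴
  118–129 m: Δρ/Δz = 0.438/11 = 0.040 kg m⁻⁴
  129–168 m: Δρ/Δz = 0.835/39 = 0.021 kg m⁻⁴
The largest gradient is in the 118–129 m interval — the pycnocline.

118–129 m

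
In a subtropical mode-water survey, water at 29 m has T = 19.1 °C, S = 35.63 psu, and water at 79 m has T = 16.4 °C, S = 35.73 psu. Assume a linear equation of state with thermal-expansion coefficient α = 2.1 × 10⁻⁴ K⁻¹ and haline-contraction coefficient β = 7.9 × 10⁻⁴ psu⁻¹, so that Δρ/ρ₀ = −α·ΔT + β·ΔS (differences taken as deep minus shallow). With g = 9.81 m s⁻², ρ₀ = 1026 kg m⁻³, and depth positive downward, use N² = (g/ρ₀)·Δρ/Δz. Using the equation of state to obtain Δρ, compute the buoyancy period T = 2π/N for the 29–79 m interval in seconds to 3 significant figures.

ΔT = -2.7 K, ΔS = +0.10 psu (deep − shallow).
Δρ/ρ₀ = −αΔT + βΔS = 5.67 × 10⁻⁴ + 7.90 × 10⁻⁵ = 6.46 × 10⁻⁴, so Δρ ≈ 0.6628 kg m⁻³.
N² = (g/ρ₀)·Δρ/Δz = g·(Δρ/ρ₀)/Δz = 9.81 × 6.46 × 10⁻⁴ / 50 = 1.2675 × 10⁻⁴ s⁻².
N = √(1.2675 × 10⁻⁴) = 0.011258 rad s⁻¹ → T = 2π/N = 558.11 s ≈ 558 s.

558 s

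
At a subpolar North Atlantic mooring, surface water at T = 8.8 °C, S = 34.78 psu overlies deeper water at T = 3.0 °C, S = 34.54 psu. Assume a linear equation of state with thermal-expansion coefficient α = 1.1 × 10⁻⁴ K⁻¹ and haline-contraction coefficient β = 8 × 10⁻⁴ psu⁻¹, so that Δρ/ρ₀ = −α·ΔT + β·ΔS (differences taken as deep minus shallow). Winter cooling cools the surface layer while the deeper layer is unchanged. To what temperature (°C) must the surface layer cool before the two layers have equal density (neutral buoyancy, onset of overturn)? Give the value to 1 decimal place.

4.7 °C

Neutral buoyancy requires Δρ = 0, i.e. −α(T_deep − T_surf′) + β(S_deep − S_surf) = 0.
T_surf′ = T_deep − (β/α)·ΔS = 3.0 − (8 × 10⁻⁴/1.1 × 10⁻⁴)·(-0.24) = 4.745 °C.
Cooling required: 8.8 − (4.745) = 4.055 °C.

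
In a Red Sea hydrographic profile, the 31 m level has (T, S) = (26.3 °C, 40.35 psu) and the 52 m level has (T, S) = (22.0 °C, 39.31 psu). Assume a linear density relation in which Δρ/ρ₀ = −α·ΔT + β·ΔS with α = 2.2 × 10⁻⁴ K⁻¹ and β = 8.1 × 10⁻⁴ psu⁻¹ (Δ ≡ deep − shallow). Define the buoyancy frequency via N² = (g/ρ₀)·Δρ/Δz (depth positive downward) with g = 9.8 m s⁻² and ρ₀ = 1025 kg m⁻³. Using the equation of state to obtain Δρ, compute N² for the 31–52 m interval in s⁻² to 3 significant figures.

ΔT = -4.3 K, ΔS = -1.04 psu (deep − shallow).
Δρ/ρ₀ = −αΔT + βΔS = 9.46 × 10⁻⁴ − 8.424 × 10⁻⁴ = 1.036 × 10⁻⁴, so Δρ ≈ 0.1062 kg m⁻³.
N² = (g/ρ₀)·Δρ/Δz = g·(Δρ/ρ₀)/Δz = 9.8 × 1.036 × 10⁻⁴ / 21 = 4.8347 × 10⁻⁵ s⁻² ≈ 4.83 × 10⁻⁵ s⁻².

4.83 × 10⁻⁵ s⁻²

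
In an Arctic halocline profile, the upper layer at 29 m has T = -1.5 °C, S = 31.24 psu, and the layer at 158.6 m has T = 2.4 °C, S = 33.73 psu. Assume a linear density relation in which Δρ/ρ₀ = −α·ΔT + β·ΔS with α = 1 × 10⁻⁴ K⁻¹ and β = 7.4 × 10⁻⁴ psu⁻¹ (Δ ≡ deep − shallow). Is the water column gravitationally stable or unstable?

stable

ΔT = 2.4 − -1.5 = +3.9 K and ΔS = 33.73 − 31.24 = +2.49 psu (deep − shallow).
−αΔT = -3.90 × 10⁻⁴; βΔS = 1.8426 × 10⁻³; sum Δρ/ρ₀ = 1.4526 × 10⁻³.
Δρ/ρ₀ > 0, so Δρ > 0: deeper water is denser → statically stable.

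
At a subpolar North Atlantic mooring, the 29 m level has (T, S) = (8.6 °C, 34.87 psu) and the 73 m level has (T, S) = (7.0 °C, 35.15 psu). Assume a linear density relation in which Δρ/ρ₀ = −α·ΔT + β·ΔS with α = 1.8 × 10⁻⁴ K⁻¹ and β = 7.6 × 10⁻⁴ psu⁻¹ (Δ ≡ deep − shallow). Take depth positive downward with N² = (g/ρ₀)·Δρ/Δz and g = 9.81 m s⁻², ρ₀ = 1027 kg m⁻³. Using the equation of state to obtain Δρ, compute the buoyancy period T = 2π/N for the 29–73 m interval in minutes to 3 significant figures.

9.91 min

ΔT = -1.6 K, ΔS = +0.28 psu (deep − shallow).
Δρ/ρ₀ = −αΔT + βΔS = 2.88 × 10⁻⁴ + 2.128 × 10⁻⁴ = 5.008 × 10⁻⁴, so Δρ ≈ 0.5143 kg m⁻³.
N² = (g/ρ₀)·Δρ/Δz = g·(Δρ/ρ₀)/Δz = 9.81 × 5.008 × 10⁻⁴ / 44 = 1.1166 × 10⁻⁴ s⁻².
N = √(1.1166 × 10⁻⁴) = 0.010567 rad s⁻¹ → T = 2π/N = 594.60 s = 9.9100 min ≈ 9.91 min.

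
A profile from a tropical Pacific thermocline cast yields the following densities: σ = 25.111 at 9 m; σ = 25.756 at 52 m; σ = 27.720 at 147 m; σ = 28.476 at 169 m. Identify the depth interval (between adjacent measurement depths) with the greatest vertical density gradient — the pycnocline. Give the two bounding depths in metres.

147–169 m

Compute the density gradient over each adjacent pair:
  9–52 m: Δρ/Δz = 0.645/43 = 0.015 kg m⁻⁴
  52–147 m: Δρ/Δz = 1.964/95 = 0.021 kg m⁻⁴
  147–169 m: Δρ/Δz = 0.756/22 = 0.034 kg m⁻⁴
The largest gradient is in the 147–169 m interval — the pycnocline.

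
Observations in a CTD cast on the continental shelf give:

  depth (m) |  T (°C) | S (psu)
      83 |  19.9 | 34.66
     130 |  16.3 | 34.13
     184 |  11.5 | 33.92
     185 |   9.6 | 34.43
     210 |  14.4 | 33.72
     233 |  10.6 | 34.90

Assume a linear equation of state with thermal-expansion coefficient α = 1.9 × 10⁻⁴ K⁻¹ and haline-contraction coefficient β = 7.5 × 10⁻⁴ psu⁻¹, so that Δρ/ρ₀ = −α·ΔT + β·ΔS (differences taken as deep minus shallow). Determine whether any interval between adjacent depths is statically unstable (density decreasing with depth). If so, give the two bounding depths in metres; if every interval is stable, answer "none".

185–210 m

Evaluate Δρ/ρ₀ = −αΔT + βΔS across each adjacent pair:
  83–130 m: −αΔT+βΔS = −(1.9 × 10⁻⁴)(-3.6)+(7.5 × 10⁻⁴)(-0.53) = 2.9 × 10⁻⁴ → stable
  130–184 m: −αΔT+βΔS = −(1.9 × 10⁻⁴)(-4.8)+(7.5 × 10⁻⁴)(-0.21) = 7.5 × 10⁻⁴ → stable
  184–185 m: −αΔT+βΔS = −(1.9 × 10⁻⁴)(-1.9)+(7.5 × 10⁻⁴)(+0.51) = 7.4 × 10⁻⁴ → stable
  185–210 m: −αΔT+βΔS = −(1.9 × 10⁻⁴)(+4.8)+(7.5 × 10⁻⁴)(-0.71) = -1.4 × 10⁻³ → UNSTABLE
  210–233 m: −αΔT+βΔS = −(1.9 × 10⁻⁴)(-3.8)+(7.5 × 10⁻⁴)(+1.18) = 1.6 × 10⁻³ → stable
The 185–210 m interval has Δρ < 0: lighter water underlies denser water.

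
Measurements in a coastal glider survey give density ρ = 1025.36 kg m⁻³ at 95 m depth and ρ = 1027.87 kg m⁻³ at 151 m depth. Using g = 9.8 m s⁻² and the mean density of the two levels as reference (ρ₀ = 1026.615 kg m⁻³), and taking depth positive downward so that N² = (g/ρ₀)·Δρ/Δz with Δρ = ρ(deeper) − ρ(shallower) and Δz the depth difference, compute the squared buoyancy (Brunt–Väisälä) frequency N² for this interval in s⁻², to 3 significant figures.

Δρ = 1027.87 − 1025.36 = 2.51 kg m⁻³ over Δz = 151 − 95 = 56 m.
N² = (9.8/1026.615) × (2.51/56) = 4.2786 × 10⁻⁴ s⁻² ≈ 4.28 × 10⁻⁴ s⁻².

4.28 × 10⁻⁴ s⁻²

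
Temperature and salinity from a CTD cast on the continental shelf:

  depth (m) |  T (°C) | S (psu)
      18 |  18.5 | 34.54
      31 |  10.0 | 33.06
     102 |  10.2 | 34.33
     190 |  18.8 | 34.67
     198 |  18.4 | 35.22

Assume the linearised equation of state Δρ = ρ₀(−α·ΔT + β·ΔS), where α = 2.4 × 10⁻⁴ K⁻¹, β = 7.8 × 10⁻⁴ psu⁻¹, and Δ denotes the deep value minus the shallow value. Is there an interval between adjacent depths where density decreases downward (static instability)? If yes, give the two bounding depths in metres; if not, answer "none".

Evaluate Δρ/ρ₀ = −αΔT + βΔS across each adjacent pair:
  18–31 m: −αΔT+βΔS = −(2.4 × 10⁻⁴)(-8.5)+(7.8 × 10⁻⁴)(-1.48) = 8.9 × 10⁻⁴ → stable
  31–102 m: −αΔT+βΔS = −(2.4 × 10⁻⁴)(+0.2)+(7.8 × 10⁻⁴)(+1.27) = 9.4 × 10⁻⁴ → stable
  102–190 m: −αΔT+βΔS = −(2.4 × 10⁻⁴)(+8.6)+(7.8 × 10⁻⁴)(+0.34) = -1.8 × 10⁻³ → UNSTABLE
  190–198 m: −αΔT+βΔS = −(2.4 × 10⁻⁴)(-0.4)+(7.8 × 10⁻⁴)(+0.55) = 5.3 × 10⁻⁴ → stable
The 102–190 m interval has Δρ < 0: lighter water underlies denser water.

102–190 m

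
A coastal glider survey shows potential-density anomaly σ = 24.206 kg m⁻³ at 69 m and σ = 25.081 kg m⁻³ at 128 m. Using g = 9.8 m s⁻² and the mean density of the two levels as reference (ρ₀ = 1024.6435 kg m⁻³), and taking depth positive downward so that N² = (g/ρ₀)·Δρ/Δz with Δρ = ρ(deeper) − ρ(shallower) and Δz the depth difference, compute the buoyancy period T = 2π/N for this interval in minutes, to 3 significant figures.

Δρ = 1025.081 − 1024.206 = 0.875 kg m⁻³ over Δz = 128 − 69 = 59 m.
N² = (9.8/1024.6435) × (0.875/59) = 1.4184 × 10⁻⁴ s⁻².
N = √(1.4184 × 10⁻⁴) = 0.011910 rad s⁻¹, so T = 2π/N = 527.56 s = 8.7927 min ≈ 8.79 min.

8.79 min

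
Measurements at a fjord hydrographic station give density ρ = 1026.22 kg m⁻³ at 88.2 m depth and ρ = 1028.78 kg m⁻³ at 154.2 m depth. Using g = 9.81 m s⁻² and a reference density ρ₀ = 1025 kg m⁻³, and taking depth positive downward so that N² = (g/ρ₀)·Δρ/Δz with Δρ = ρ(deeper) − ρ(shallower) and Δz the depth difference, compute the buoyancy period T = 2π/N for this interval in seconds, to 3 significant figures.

Δρ = 1028.78 − 1026.22 = 2.56 kg m⁻³ over Δz = 154.2 − 88.2 = 66 m.
N² = (9.81/1025) × (2.56/66) = 3.7123 × 10⁻⁴ s⁻².
N = √(3.7123 × 10⁻⁴) = 0.019267 rad s⁻¹, so T = 2π/N = 326.11 s ≈ 326 s.

326 s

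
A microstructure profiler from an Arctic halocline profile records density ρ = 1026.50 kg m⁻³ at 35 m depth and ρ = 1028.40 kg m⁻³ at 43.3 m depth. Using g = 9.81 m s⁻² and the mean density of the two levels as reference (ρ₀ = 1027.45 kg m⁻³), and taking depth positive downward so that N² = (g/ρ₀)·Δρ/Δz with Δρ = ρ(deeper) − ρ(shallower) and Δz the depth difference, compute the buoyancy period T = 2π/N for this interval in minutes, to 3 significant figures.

2.24 min

Δρ = 1028.40 − 1026.50 = 1.90 kg m⁻³ over Δz = 43.3 − 35 = 8.3 m.
N² = (9.81/1027.45) × (1.90/8.3) = 2.1857 × 10⁻³ s⁻².
N = √(2.1857 × 10⁻³) = 0.046751 rad s⁻¹, so T = 2π/N = 134.40 s = 2.2400 min ≈ 2.24 min.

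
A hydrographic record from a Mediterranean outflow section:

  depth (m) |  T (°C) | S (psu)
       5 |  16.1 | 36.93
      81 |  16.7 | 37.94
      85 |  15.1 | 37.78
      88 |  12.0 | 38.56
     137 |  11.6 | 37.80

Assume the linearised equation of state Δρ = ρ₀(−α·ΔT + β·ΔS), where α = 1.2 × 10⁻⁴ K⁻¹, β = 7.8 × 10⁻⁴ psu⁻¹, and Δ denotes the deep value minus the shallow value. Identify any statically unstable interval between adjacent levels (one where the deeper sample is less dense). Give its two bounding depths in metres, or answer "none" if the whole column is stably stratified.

88–137 m

Evaluate Δρ/ρ₀ = −αΔT + βΔS across each adjacent pair:
  5–81 m: −αΔT+βΔS = −(1.2 × 10⁻⁴)(+0.6)+(7.8 × 10⁻⁴)(+1.01) = 7.2 × 10⁻⁴ → stable
  81–85 m: −αΔT+βΔS = −(1.2 × 10⁻⁴)(-1.6)+(7.8 × 10⁻⁴)(-0.16) = 6.7 × 10⁻⁵ → stable
  85–88 m: −αΔT+βΔS = −(1.2 × 10⁻⁴)(-3.1)+(7.8 × 10⁻⁴)(+0.78) = 9.8 × 10⁻⁴ → stable
  88–137 m: −αΔT+βΔS = −(1.2 × 10⁻⁴)(-0.4)+(7.8 × 10⁻⁴)(-0.76) = -5.4 × 10⁻⁴ → UNSTABLE
The 88–137 m interval has Δρ < 0: lighter water underlies denser water.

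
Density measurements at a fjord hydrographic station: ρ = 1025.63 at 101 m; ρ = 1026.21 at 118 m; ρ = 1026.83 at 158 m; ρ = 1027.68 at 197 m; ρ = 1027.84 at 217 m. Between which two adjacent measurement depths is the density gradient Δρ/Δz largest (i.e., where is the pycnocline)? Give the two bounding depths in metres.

101–118 m

Compute the density gradient over each adjacent pair:
  101–118 m: Δρ/Δz = 0.58/17 = 0.034 kg m⁻⁴
  118–158 m: Δρ/Δz = 0.62/40 = 0.015 kg m⁻⁴
  158–197 m: Δρ/Δz = 0.85/39 = 0.022 kg m⁻⁴
  197–217 m: Δρ/Δz = 0.16/20 = 8.0 × 10⁻³ kg m⁻⁴
The largest gradient is in the 101–118 m interval — the pycnocline.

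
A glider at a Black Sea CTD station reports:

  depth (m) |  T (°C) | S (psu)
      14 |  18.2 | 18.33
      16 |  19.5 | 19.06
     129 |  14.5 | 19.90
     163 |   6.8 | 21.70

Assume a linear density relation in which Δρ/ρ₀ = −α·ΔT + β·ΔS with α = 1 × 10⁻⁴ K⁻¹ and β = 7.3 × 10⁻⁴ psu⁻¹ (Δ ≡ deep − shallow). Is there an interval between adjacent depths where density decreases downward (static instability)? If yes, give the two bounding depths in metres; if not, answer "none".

Evaluate Δρ/ρ₀ = −αΔT + βΔS across each adjacent pair:
  14–16 m: −αΔT+βΔS = −(1 × 10⁻⁴)(+1.3)+(7.3 × 10⁻⁴)(+0.73) = 4.0 × 10⁻⁴ → stable
  16–129 m: −αΔT+βΔS = −(1 × 10⁻⁴)(-5.0)+(7.3 × 10⁻⁴)(+0.84) = 1.1 × 10⁻³ → stable
  129–163 m: −αΔT+βΔS = −(1 × 10⁻⁴)(-7.7)+(7.3 × 10⁻⁴)(+1.80) = 2.1 × 10⁻³ → stable
Every interval has Δρ > 0: the column is stably stratified throughout.

none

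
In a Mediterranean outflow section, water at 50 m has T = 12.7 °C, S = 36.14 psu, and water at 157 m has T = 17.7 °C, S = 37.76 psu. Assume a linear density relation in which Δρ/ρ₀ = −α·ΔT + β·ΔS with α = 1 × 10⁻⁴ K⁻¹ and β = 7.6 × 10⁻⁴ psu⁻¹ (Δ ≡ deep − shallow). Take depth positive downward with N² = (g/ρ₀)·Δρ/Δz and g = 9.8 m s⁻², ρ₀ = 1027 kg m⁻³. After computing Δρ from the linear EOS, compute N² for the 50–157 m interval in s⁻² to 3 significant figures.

6.70 × 10⁻⁵ s⁻²

ΔT = +5.0 K, ΔS = +1.62 psu (deep − shallow).
Δρ/ρ₀ = −αΔT + βΔS = -5.00 × 10⁻⁴ + 1.2312 × 10⁻³ = 7.312 × 10⁻⁴, so Δρ ≈ 0.7509 kg m⁻³.
N² = (g/ρ₀)·Δρ/Δz = g·(Δρ/ρ₀)/Δz = 9.8 × 7.312 × 10⁻⁴ / 107 = 6.6970 × 10⁻⁵ s⁻² ≈ 6.70 × 10⁻⁵ s⁻².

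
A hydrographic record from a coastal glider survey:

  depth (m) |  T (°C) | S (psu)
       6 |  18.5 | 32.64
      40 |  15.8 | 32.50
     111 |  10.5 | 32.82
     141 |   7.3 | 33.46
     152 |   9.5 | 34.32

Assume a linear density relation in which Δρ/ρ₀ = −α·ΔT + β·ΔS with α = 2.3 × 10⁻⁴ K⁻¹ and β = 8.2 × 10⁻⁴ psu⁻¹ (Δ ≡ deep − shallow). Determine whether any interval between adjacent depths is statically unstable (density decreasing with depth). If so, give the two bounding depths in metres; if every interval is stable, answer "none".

Evaluate Δρ/ρ₀ = −αΔT + βΔS across each adjacent pair:
  6–40 m: −αΔT+βΔS = −(2.3 × 10⁻⁴)(-2.7)+(8.2 × 10⁻⁴)(-0.14) = 5.1 × 10⁻⁴ → stable
  40–111 m: −αΔT+βΔS = −(2.3 × 10⁻⁴)(-5.3)+(8.2 × 10⁻⁴)(+0.32) = 1.5 × 10⁻³ → stable
  111–141 m: −αΔT+βΔS = −(2.3 × 10⁻⁴)(-3.2)+(8.2 × 10⁻⁴)(+0.64) = 1.3 × 10⁻³ → stable
  141–152 m: −αΔT+βΔS = −(2.3 × 10⁻⁴)(+2.2)+(8.2 × 10⁻⁴)(+0.86) = 2.0 × 10⁻⁴ → stable
Every interval has Δρ > 0: the column is stably stratified throughout.

none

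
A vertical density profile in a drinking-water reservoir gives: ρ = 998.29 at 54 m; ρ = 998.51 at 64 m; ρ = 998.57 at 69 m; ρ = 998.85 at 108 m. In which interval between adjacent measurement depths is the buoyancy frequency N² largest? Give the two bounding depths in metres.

Compute the density gradient over each adjacent pair:
  54–64 m: Δρ/Δz = 0.22/10 = 0.022 kg m⁻⁴
  64–69 m: Δρ/Δz = 0.06/5 = 0.012 kg m⁻⁴
  69–108 m: Δρ/Δz = 0.28/39 = 7.2 × 10⁻³ kg m⁻⁴
The largest gradient is in the 54–64 m interval — the pycnocline.

54–64 m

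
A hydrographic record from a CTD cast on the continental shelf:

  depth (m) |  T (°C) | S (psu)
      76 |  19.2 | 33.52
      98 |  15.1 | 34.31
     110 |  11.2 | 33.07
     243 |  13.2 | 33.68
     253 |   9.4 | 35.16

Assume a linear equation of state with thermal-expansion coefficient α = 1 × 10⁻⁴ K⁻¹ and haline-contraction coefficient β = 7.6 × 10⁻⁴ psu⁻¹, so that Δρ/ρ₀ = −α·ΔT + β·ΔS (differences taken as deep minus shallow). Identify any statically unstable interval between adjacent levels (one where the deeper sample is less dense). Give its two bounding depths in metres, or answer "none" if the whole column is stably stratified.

98–110 m

Evaluate Δρ/ρ₀ = −αΔT + βΔS across each adjacent pair:
  76–98 m: −αΔT+βΔS = −(1 × 10⁻⁴)(-4.1)+(7.6 × 10⁻⁴)(+0.79) = 1.0 × 10⁻³ → stable
  98–110 m: −αΔT+βΔS = −(1 × 10⁻⁴)(-3.9)+(7.6 × 10⁻⁴)(-1.24) = -5.5 × 10⁻⁴ → UNSTABLE
  110–243 m: −αΔT+βΔS = −(1 × 10⁻⁴)(+2.0)+(7.6 × 10⁻⁴)(+0.61) = 2.6 × 10⁻⁴ → stable
  243–253 m: −αΔT+βΔS = −(1 × 10⁻⁴)(-3.8)+(7.6 × 10⁻⁴)(+1.48) = 1.5 × 10⁻³ → stable
The 98–110 m interval has Δρ < 0: lighter water underlies denser water.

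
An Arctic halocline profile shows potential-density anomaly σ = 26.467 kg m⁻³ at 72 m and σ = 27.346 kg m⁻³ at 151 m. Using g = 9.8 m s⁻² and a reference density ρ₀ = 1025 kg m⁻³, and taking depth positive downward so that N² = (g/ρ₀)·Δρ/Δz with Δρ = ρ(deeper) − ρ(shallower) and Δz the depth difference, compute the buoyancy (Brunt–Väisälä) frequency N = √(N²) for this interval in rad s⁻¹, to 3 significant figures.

Δρ = 1027.346 − 1026.467 = 0.879 kg m⁻³ over Δz = 151 − 72 = 79 m.
N² = (9.8/1025) × (0.879/79) = 1.0638 × 10⁻⁴ s⁻².
N = √(1.0638 × 10⁻⁴) = 0.010314 rad s⁻¹ ≈ 0.0103 rad s⁻¹.

0.0103 rad s⁻¹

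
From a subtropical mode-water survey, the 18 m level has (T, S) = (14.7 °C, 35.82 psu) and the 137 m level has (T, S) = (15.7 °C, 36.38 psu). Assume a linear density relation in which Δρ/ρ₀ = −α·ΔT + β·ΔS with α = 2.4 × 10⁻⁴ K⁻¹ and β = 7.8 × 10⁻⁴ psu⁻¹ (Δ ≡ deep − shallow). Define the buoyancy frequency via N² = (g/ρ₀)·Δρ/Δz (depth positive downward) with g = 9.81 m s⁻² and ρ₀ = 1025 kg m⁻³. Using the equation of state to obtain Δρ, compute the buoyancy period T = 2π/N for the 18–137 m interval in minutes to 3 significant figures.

ΔT = +1.0 K, ΔS = +0.56 psu (deep − shallow).
Δρ/ρ₀ = −αΔT + βΔS = -2.40 × 10⁻⁴ + 4.368 × 10⁻⁴ = 1.968 × 10⁻⁴, so Δρ ≈ 0.2017 kg m⁻³.
N² = (g/ρ₀)·Δρ/Δz = g·(Δρ/ρ₀)/Δz = 9.81 × 1.968 × 10⁻⁴ / 119 = 1.6224 × 10⁻⁵ s⁻².
N = √(1.6224 × 10⁻⁵) = 4.0279 × 10⁻³ rad s⁻¹ → T = 2π/N = 1.5599 × 10³ s = 25.998 min ≈ 26.0 min.

26.0 min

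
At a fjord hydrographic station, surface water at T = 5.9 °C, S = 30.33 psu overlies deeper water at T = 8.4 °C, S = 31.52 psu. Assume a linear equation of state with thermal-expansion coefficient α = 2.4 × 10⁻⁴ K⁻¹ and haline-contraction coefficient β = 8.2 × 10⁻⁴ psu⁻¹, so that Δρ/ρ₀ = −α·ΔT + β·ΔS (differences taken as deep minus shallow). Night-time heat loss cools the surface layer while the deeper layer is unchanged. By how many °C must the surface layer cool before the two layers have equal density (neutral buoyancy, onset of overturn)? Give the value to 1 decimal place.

1.6 °C

Neutral buoyancy requires Δρ = 0, i.e. −α(T_deep − T_surf′) + β(S_deep − S_surf) = 0.
T_surf′ = T_deep − (β/α)·ΔS = 8.4 − (8.2 × 10⁻⁴/2.4 × 10⁻⁴)·(+1.19) = 4.334 °C.
Cooling required: 5.9 − (4.334) = 1.566 °C.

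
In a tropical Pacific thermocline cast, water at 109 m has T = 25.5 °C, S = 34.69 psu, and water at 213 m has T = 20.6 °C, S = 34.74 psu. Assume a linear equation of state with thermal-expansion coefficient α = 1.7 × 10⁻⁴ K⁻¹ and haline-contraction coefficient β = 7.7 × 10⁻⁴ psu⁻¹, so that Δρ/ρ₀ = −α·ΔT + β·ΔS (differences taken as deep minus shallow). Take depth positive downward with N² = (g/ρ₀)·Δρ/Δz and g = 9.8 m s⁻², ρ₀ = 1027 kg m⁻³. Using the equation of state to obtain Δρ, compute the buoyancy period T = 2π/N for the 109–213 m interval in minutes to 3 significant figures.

ΔT = -4.9 K, ΔS = +0.05 psu (deep − shallow).
Δρ/ρ₀ = −αΔT + βΔS = 8.33 × 10⁻⁴ + 3.85 × 10⁻⁵ = 8.715 × 10⁻⁴, so Δρ ≈ 0.8950 kg m⁻³.
N² = (g/ρ₀)·Δρ/Δz = g·(Δρ/ρ₀)/Δz = 9.8 × 8.715 × 10⁻⁴ / 104 = 8.2122 × 10⁻⁵ s⁻².
N = √(8.2122 × 10⁻⁵) = 9.0621 × 10⁻³ rad s⁻¹ → T = 2π/N = 693.35 s = 11.556 min ≈ 11.6 min.

11.6 min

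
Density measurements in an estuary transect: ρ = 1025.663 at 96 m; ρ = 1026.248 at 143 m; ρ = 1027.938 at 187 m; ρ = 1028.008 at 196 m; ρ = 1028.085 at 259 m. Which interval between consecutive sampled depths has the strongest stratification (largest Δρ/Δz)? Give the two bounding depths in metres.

143–187 m

Compute the density gradient over each adjacent pair:
  96–143 m: Δρ/Δz = 0.585/47 = 0.012 kg m⁻⁴
  143–187 m: Δρ/Δz = 1.690/44 = 0.038 kg m⁻⁴
  187–196 m: Δρ/Δz = 0.070/9 = 7.8 × 10⁻³ kg m⁻⁴
  196–259 m: Δρ/Δz = 0.077/63 = 1.2 × 10⁻³ kg m⁻⁴
The largest gradient is in the 143–187 m interval — the pycnocline.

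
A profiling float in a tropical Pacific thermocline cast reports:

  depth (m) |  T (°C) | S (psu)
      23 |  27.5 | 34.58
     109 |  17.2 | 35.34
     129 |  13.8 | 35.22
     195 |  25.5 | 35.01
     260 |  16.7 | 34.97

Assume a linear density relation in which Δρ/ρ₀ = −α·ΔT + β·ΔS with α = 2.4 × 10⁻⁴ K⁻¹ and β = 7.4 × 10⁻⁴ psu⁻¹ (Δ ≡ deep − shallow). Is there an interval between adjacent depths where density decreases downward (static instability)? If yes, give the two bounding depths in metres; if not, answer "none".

Evaluate Δρ/ρ₀ = −αΔT + βΔS across each adjacent pair:
  23–109 m: −αΔT+βΔS = −(2.4 × 10⁻⁴)(-10.3)+(7.4 × 10⁻⁴)(+0.76) = 3.0 × 10⁻³ → stable
  109–129 m: −αΔT+βΔS = −(2.4 × 10⁻⁴)(-3.4)+(7.4 × 10⁻⁴)(-0.12) = 7.3 × 10⁻⁴ → stable
  129–195 m: −αΔT+βΔS = −(2.4 × 10⁻⁴)(+11.7)+(7.4 × 10⁻⁴)(-0.21) = -3.0 × 10⁻³ → UNSTABLE
  195–260 m: −αΔT+βΔS = −(2.4 × 10⁻⁴)(-8.8)+(7.4 × 10⁻⁴)(-0.04) = 2.1 × 10⁻³ → stable
The 129–195 m interval has Δρ < 0: lighter water underlies denser water.

129–195 m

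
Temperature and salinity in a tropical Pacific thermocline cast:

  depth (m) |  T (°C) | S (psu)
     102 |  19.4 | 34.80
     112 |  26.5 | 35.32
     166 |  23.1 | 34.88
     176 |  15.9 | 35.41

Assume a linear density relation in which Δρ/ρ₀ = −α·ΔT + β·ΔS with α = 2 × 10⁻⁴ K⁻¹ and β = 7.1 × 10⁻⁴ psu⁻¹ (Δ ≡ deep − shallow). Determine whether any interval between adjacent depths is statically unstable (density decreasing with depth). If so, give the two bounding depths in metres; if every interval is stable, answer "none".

Evaluate Δρ/ρ₀ = −αΔT + βΔS across each adjacent pair:
  102–112 m: −αΔT+βΔS = −(2 × 10⁻⁴)(+7.1)+(7.1 × 10⁻⁴)(+0.52) = -1.1 × 10⁻³ → UNSTABLE
  112–166 m: −αΔT+βΔS = −(2 × 10⁻⁴)(-3.4)+(7.1 × 10⁻⁴)(-0.44) = 3.7 × 10⁻⁴ → stable
  166–176 m: −αΔT+βΔS = −(2 × 10⁻⁴)(-7.2)+(7.1 × 10⁻⁴)(+0.53) = 1.8 × 10⁻³ → stable
The 102–112 m interval has Δρ < 0: lighter water underlies denser water.

102–112 m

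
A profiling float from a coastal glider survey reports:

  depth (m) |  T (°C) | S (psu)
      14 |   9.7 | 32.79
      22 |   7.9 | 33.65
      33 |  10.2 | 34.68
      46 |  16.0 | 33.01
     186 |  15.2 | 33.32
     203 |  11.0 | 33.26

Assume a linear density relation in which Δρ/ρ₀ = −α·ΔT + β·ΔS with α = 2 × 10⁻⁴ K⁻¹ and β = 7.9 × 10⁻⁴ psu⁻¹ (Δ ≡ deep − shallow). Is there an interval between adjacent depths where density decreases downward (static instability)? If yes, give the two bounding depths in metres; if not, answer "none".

33–46 m

Evaluate Δρ/ρ₀ = −αΔT + βΔS across each adjacent pair:
  14–22 m: −αΔT+βΔS = −(2 × 10⁻⁴)(-1.8)+(7.9 × 10⁻⁴)(+0.86) = 1.0 × 10⁻³ → stable
  22–33 m: −αΔT+βΔS = −(2 × 10⁻⁴)(+2.3)+(7.9 × 10⁻⁴)(+1.03) = 3.5 × 10⁻⁴ → stable
  33–46 m: −αΔT+βΔS = −(2 × 10⁻⁴)(+5.8)+(7.9 × 10⁻⁴)(-1.67) = -2.5 × 10⁻³ → UNSTABLE
  46–186 m: −αΔT+βΔS = −(2 × 10⁻⁴)(-0.8)+(7.9 × 10⁻⁴)(+0.31) = 4.0 × 10⁻⁴ → stable
  186–203 m: −αΔT+βΔS = −(2 × 10⁻⁴)(-4.2)+(7.9 × 10⁻⁴)(-0.06) = 7.9 × 10⁻⁴ → stable
The 33–46 m interval has Δρ < 0: lighter water underlies denser water.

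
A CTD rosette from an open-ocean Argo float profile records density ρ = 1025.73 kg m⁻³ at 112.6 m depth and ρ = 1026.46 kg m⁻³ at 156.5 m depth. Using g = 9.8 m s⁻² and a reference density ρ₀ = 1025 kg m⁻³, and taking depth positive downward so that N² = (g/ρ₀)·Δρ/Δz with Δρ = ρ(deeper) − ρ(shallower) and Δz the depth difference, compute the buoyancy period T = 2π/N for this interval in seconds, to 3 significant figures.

498 s

Δρ = 1026.46 − 1025.73 = 0.73 kg m⁻³ over Δz = 156.5 − 112.6 = 43.9 m.
N² = (9.8/1025) × (0.73/43.9) = 1.5899 × 10⁻⁴ s⁻².
N = √(1.5899 × 10⁻⁴) = 0.012609 rad s⁻¹, so T = 2π/N = 498.31 s ≈ 498 s.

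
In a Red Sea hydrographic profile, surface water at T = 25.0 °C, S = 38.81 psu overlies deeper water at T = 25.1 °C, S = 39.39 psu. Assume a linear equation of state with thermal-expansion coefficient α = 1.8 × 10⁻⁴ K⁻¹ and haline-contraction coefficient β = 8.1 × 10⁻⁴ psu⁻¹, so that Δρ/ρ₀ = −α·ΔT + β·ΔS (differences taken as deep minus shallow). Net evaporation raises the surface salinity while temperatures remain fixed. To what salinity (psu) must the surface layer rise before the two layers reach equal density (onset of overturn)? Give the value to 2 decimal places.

39.37 psu

Neutral buoyancy requires −α(T_deep − T_surf) + β(S_deep − S_surf′) = 0.
S_surf′ = S_deep − (α/β)·ΔT = 39.39 − (1.8 × 10⁻⁴/8.1 × 10⁻⁴)·(+0.1) = 39.3678 psu.
Increase required: 39.3678 − 38.81 = 0.5578 psu.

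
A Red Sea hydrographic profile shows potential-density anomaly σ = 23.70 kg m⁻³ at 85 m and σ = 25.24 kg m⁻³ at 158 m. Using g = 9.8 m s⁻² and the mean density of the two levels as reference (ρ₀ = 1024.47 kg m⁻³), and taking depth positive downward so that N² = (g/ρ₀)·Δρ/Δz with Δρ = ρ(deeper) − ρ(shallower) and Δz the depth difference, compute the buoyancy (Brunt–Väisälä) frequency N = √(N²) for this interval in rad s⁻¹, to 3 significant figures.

Δρ = 1025.24 − 1023.70 = 1.54 kg m⁻³ over Δz = 158 − 85 = 73 m.
N² = (9.8/1024.47) × (1.54/73) = 2.0180 × 10⁻⁴ s⁻².
N = √(2.0180 × 10⁻⁴) = 0.014206 rad s⁻¹ ≈ 0.0142 rad s⁻¹.

0.0142 rad s⁻¹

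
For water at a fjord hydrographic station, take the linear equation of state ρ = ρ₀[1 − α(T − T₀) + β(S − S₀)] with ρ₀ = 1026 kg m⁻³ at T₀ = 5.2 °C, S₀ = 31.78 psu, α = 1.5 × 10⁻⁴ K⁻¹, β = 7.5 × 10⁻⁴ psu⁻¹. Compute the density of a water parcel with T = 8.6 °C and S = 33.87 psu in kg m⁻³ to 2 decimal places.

T − T₀ = +3.4 K, S − S₀ = +2.09 psu.
Bracket = 1 − α·(+3.4) + β·(+2.09) = 1 + (1.0575 × 10⁻³) = 1.0010575.
ρ = 1026 × 1.0010575 = 1027.08 kg m⁻³.

1027.08 kg m⁻³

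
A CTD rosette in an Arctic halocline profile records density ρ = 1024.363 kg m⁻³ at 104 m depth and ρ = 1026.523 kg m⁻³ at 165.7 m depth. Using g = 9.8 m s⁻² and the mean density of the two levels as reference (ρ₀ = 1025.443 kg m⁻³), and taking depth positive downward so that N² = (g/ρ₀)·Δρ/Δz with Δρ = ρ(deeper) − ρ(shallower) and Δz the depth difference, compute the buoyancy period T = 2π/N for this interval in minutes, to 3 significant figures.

Δρ = 1026.523 − 1024.363 = 2.160 kg m⁻³ over Δz = 165.7 − 104 = 61.7 m.
N² = (9.8/1025.443) × (2.160/61.7) = 3.3457 × 10⁻⁴ s⁻².
N = √(3.3457 × 10⁻⁴) = 0.018291 rad s⁻¹, so T = 2π/N = 343.51 s = 5.7252 min ≈ 5.73 min.
A positive N² confirms static stability across the interval.

5.73 min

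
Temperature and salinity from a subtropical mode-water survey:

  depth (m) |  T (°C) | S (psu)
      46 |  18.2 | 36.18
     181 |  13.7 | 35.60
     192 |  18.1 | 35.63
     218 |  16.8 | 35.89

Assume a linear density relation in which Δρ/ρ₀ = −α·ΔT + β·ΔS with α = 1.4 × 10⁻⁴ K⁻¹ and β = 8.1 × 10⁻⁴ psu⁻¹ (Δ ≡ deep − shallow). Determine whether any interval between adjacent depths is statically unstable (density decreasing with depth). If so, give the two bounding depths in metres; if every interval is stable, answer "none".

181–192 m

Evaluate Δρ/ρ₀ = −αΔT + βΔS across each adjacent pair:
  46–181 m: −αΔT+βΔS = −(1.4 × 10⁻⁴)(-4.5)+(8.1 × 10⁻⁴)(-0.58) = 1.6 × 10⁻⁴ → stable
  181–192 m: −αΔT+βΔS = −(1.4 × 10⁻⁴)(+4.4)+(8.1 × 10⁻⁴)(+0.03) = -5.9 × 10⁻⁴ → UNSTABLE
  192–218 m: −αΔT+βΔS = −(1.4 × 10⁻⁴)(-1.3)+(8.1 × 10⁻⁴)(+0.26) = 3.9 × 10⁻⁴ → stable
The 181–192 m interval has Δρ < 0: lighter water underlies denser water.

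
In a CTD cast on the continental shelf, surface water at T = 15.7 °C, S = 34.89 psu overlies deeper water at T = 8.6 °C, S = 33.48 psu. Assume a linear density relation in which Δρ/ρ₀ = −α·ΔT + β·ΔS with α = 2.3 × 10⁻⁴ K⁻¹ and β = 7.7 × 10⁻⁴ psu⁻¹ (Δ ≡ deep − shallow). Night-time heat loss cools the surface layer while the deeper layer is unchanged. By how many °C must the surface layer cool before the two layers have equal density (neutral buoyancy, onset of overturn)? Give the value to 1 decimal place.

Neutral buoyancy requires Δρ = 0, i.e. −α(T_deep − T_surf′) + β(S_deep − S_surf) = 0.
T_surf′ = T_deep − (β/α)·ΔS = 8.6 − (7.7 × 10⁻⁴/2.3 × 10⁻⁴)·(-1.41) = 13.320 °C.
Cooling required: 15.7 − (13.320) = 2.380 °C.

2.4 °C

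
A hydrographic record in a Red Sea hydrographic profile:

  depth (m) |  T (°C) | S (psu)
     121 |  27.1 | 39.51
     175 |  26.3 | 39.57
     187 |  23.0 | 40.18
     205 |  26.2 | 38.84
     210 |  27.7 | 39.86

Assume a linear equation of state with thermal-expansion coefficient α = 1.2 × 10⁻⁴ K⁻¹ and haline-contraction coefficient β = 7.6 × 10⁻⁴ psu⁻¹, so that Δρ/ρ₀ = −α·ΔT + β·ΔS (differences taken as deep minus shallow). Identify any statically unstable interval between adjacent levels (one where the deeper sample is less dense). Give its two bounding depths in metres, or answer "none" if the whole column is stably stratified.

187–205 m

Evaluate Δρ/ρ₀ = −αΔT + βΔS across each adjacent pair:
  121–175 m: −αΔT+βΔS = −(1.2 × 10⁻⁴)(-0.8)+(7.6 × 10⁻⁴)(+0.06) = 1.4 × 10⁻⁴ → stable
  175–187 m: −αΔT+βΔS = −(1.2 × 10⁻⁴)(-3.3)+(7.6 × 10⁻⁴)(+0.61) = 8.6 × 10⁻⁴ → stable
  187–205 m: −αΔT+βΔS = −(1.2 × 10⁻⁴)(+3.2)+(7.6 × 10⁻⁴)(-1.34) = -1.4 × 10⁻³ → UNSTABLE
  205–210 m: −αΔT+βΔS = −(1.2 × 10⁻⁴)(+1.5)+(7.6 × 10⁻⁴)(+1.02) = 6.0 × 10⁻⁴ → stable
The 187–205 m interval has Δρ < 0: lighter water underlies denser water.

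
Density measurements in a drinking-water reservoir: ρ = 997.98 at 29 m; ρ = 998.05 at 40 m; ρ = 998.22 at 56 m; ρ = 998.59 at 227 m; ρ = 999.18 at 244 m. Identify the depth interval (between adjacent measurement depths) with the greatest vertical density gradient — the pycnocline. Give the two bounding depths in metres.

Compute the density gradient over each adjacent pair:
  29–40 m: Δρ/Δz = 0.07/11 = 6.4 × 10⁻³ kg m⁻⁴
  40–56 m: Δρ/Δz = 0.17/16 = 0.011 kg m⁻⁴
  56–227 m: Δρ/Δz = 0.37/171 = 2.2 × 10⁻³ kg m⁻⁴
  227–244 m: Δρ/Δz = 0.59/17 = 0.035 kg m⁻⁴
The largest gradient is in the 227–244 m interval — the pycnocline.

227–244 m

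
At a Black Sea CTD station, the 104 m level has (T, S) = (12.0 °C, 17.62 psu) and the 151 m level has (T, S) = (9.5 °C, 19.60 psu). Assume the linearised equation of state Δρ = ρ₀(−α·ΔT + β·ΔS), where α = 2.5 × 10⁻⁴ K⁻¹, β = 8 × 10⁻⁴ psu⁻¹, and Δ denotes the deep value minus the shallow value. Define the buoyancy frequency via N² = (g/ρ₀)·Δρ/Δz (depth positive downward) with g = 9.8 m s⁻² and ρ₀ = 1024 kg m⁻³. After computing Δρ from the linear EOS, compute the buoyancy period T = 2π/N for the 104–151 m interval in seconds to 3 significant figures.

293 s

ΔT = -2.5 K, ΔS = +1.98 psu (deep − shallow).
Δρ/ρ₀ = −αΔT + βΔS = 6.25 × 10⁻⁴ + 1.584 × 10⁻³ = 2.209 × 10⁻³, so Δρ ≈ 2.262 kg m⁻³.
N² = (g/ρ₀)·Δρ/Δz = g·(Δρ/ρ₀)/Δz = 9.8 × 2.209 × 10⁻³ / 47 = 4.6060 × 10⁻⁴ s⁻².
N = √(4.6060 × 10⁻⁴) = 0.021462 rad s⁻¹ → T = 2π/N = 292.76 s ≈ 293 s.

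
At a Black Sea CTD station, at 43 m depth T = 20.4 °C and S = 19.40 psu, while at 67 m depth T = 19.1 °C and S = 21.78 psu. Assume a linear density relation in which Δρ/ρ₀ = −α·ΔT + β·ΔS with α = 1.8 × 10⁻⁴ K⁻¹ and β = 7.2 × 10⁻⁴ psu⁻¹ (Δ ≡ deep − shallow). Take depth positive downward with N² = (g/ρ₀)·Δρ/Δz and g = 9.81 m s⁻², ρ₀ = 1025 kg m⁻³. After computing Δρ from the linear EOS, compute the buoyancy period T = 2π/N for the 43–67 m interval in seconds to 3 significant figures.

223 s

ΔT = -1.3 K, ΔS = +2.38 psu (deep − shallow).
Δρ/ρ₀ = −αΔT + βΔS = 2.34 × 10⁻⁴ + 1.7136 × 10⁻³ = 1.9476 × 10⁻³, so Δρ ≈ 1.996 kg m⁻³.
N² = (g/ρ₀)·Δρ/Δz = g·(Δρ/ρ₀)/Δz = 9.81 × 1.9476 × 10⁻³ / 24 = 7.9608 × 10⁻⁴ s⁻².
N = √(7.9608 × 10⁻⁴) = 0.028215 rad s⁻¹ → T = 2π/N = 222.69 s ≈ 223 s.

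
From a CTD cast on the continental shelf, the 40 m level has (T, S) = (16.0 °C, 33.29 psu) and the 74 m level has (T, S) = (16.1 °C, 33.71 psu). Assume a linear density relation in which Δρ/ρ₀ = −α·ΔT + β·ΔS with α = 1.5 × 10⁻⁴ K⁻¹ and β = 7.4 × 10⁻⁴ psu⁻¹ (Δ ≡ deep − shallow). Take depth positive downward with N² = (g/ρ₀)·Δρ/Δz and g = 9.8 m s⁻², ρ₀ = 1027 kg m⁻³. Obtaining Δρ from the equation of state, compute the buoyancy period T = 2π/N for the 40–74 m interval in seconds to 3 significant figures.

ΔT = +0.1 K, ΔS = +0.42 psu (deep − shallow).
Δρ/ρ₀ = −αΔT + βΔS = -1.50 × 10⁻⁵ + 3.108 × 10⁻⁴ = 2.958 × 10⁻⁴, so Δρ ≈ 0.3038 kg m⁻³.
N² = (g/ρ₀)·Δρ/Δz = g·(Δρ/ρ₀)/Δz = 9.8 × 2.958 × 10⁻⁴ / 34 = 8.5260 × 10⁻⁵ s⁻².
N = √(8.5260 × 10⁻⁵) = 9.2336 × 10⁻³ rad s⁻¹ → T = 2π/N = 680.47 s ≈ 680 s.

680 s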